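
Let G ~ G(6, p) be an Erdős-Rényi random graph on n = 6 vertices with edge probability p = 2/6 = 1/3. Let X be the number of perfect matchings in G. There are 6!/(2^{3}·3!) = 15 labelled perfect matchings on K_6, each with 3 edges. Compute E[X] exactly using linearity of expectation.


K_6 has 6!/(2^{3}·3!) = 15 labelled perfect matchings.
For each such perfect matching H, let X_H = 1 if all 3 edges of H are present in G. Then P[X_H = 1] = p^{3} = (1/3)^{3} = 1/27.
By linearity of expectation: E[X] = Σ_H E[X_H] = 15 · p^{3} = 15 · 1/27 = 5/9.
Numerically: E[X] ≈ 0.556.

E[X] = 15 · (1/3)^{3} = 5/9 ≈ 0.556.


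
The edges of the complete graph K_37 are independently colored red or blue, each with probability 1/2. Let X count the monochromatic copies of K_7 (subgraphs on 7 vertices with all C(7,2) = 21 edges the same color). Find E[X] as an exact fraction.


Let X = Σ_S X_S over the C(37, 7) = 10295472 subsets S of size 7, where X_S = 1 if the K_7 on S is monochromatic.
For a fixed S, the K_7 on S has C(7, 2) = 21 edges. P[all 21 edges red] = (1/2)^21, and likewise for blue, so P[monochromatic] = 2·(1/2)^21 = 2^{1 − 21} = 1/1048576.
Summing: E[X] = C(37, 7) · 2^{1 − 21} = 10295472 · 1/1048576 = 643467/65536.
Numerically: E[X] ≈ 9.819.

E[X] = C(37,7)·2^(1−C(7,2)) = 643467/65536 ≈ 9.819.


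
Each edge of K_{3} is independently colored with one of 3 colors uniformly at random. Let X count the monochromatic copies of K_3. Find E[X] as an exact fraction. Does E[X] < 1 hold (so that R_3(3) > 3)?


E[X] = C(3, 3) · 3^{1 − 3} = 1 · 3^{−2} = 1/9.
As a reduced fraction: E[X] = 1/9 ≈ 0.1111111.
Is E[X] < 1? YES.
Since E[X] < 1, there exists a 3-coloring of K_{3} with no monochromatic K_3; hence R_3(3) > 3.

E[X] = 1/9 ≈ 0.1111111; E[X] < 1, so R_3(3) > 3.


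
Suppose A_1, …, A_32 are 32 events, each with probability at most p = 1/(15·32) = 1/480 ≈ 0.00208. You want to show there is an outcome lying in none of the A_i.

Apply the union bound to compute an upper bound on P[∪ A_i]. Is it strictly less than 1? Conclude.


Union bound: P[∪_{i=1}^{32} A_i] ≤ Σ_i P[A_i] ≤ 32·p = 32·(1/480) = 1/15.
Numerically: 1/15 ≈ 0.06667.
Is 1/15 < 1? YES.
Since P[∪ A_i] ≤ 1/15 < 1, the complement has P[∩ A_i^c] ≥ 1 − 1/15 = 14/15 > 0, so some outcome avoids every A_i.

32·p = 1/15 ≈ 0.06667; existence CERTIFIED by the union bound.


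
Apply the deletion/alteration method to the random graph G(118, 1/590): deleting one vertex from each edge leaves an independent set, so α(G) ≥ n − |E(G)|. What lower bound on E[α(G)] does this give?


E[|E(G)|] = C(118, 2)·p = 6903 · (1/590) = 117/10.
E[α(G)] ≥ n − E[|E(G)|] = 118 − 117/10 = 1063/10.
Numerically: ≈ 106.30000.
(This is only a lower bound; the true E[α(G)] may be larger.)

E[α(G)] ≥ 1063/10 ≈ 106.30000.


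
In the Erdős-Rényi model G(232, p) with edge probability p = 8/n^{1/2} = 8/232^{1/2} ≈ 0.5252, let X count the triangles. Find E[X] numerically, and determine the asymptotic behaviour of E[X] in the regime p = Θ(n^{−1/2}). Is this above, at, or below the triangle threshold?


Number of potential triangles: C(232, 3) = 2054360.
Each occurs with probability p³ ≈ (0.5252)³ ≈ 1.448899e-01.
By linearity: E[X] = C(232, 3)·p³ ≈ 2054360 · 1.448899e-01 ≈ 297655.9265.
Since α = 1/2 < 1, p = c/n^{1/2} ≫ 1/n is above the triangle threshold p ~ 1/n. Asymptotically E[X] ~ (c³/6)·n^{3(1−α)} = (8³/6)·n^{1.5} → ∞; triangles are abundant w.h.p.

E[X] ≈ 297655.9265; in regime p = Θ(1/n^{1/2}) E[X] diverges (above the triangle threshold p ~ 1/n).


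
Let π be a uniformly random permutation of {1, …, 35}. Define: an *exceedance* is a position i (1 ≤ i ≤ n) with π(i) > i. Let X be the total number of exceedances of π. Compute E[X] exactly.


Write X = Σ_{i=1}^{35} X_i, where X_i = 1_{π(i) > i}.
For each fixed i, π(i) is uniform over {1, …, 35} (marginal of a uniform permutation), so P[π(i) > i] = (n − i)/n. Summing: Σ_{i=1}^{35} (n − i)/n = (0 + 1 + … + 34)/35 = 35(35 − 1)/(2·35) = (35 − 1)/2.
Hence E[X] = Σ_{i=1}^{35} (35 − i)/35 = 17 ≈ 17.000.

E[X] = 17 = 17.000.


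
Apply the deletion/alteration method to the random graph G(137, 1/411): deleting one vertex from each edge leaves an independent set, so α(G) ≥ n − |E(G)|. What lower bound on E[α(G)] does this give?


E[|E(G)|] = C(137, 2)·p = 9316 · (1/411) = 68/3.
E[α(G)] ≥ n − E[|E(G)|] = 137 − 68/3 = 343/3.
Numerically: ≈ 114.333333.
(This is only a lower bound; the true E[α(G)] may be larger.)

E[α(G)] ≥ 343/3 ≈ 114.333333.


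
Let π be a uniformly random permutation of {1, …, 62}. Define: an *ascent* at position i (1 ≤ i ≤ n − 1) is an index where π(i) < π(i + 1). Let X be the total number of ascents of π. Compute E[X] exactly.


Write X = Σ X_I over i = 1, …, 61, with X_I the indicator of one ascent.
There are 61 indicators.
For each fixed i, the pair (π(i), π(i+1)) is a uniformly random ordered pair of distinct values from {1, …, 62}; by symmetry P[π(i) < π(i+1)] = 1/2.
By linearity: E[X] = 61 · (1/2) = (62 − 1) · (1/2) = 61/2 ≈ 30.500.

E[X] = 61/2 = 30.500.


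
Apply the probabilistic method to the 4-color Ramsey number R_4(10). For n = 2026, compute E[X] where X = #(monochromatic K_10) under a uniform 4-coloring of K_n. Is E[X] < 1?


E[X] = C(2026, 10) · 4^{1 − 45} = 314029205130126398094885285 · 4^{−44} = 314029205130126398094885285/309485009821345068724781056.
As a reduced fraction: E[X] = 314029205130126398094885285/309485009821345068724781056 ≈ 1.0146831.
Is E[X] < 1? NO.
Since E[X] ≥ 1, the first-moment bound is inconclusive at n = 2026; it does NOT by itself certify R_4(10) > 2026.

E[X] = 314029205130126398094885285/309485009821345068724781056 ≈ 1.0146831; E[X] ≥ 1; first-moment method inconclusive here.


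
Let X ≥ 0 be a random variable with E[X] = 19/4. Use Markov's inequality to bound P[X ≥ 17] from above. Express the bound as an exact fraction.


μ = E[X] = 19/4, a = 17.
Markov: P[X ≥ 17] ≤ μ/a = (19/4)/17 = 19/68.
Numerically: ≈ 0.279.
(Since a = 17 > μ = 4.750, the bound 19/68 is < 1 and informative.)

P[X ≥ 17] ≤ 19/68 ≈ 0.279.


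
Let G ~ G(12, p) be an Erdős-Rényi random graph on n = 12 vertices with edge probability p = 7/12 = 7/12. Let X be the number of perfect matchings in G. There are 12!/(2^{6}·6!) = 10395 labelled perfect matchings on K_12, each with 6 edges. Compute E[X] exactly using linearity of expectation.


K_12 has 12!/(2^{6}·6!) = 10395 labelled perfect matchings.
For each such perfect matching H, let X_H = 1 if all 6 edges of H are present in G. Then P[X_H = 1] = p^{6} = (7/12)^{6} = 117649/2985984.
By linearity of expectation: E[X] = Σ_H E[X_H] = 10395 · p^{6} = 10395 · 117649/2985984 = 45294865/110592.
Numerically: E[X] ≈ 409.567.

E[X] = 10395 · (7/12)^{6} = 45294865/110592 ≈ 409.567.


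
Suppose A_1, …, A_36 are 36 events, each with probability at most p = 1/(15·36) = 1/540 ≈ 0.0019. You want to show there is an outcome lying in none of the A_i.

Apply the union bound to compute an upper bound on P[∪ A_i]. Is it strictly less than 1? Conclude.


Union bound: P[∪_{i=1}^{36} A_i] ≤ Σ_i P[A_i] ≤ 36·p = 36·(1/540) = 1/15.
Numerically: 1/15 ≈ 0.0667.
Is 1/15 < 1? YES.
Since P[∪ A_i] ≤ 1/15 < 1, the complement has P[∩ A_i^c] ≥ 1 − 1/15 = 14/15 > 0, so some outcome avoids every A_i.

36·p = 1/15 ≈ 0.0667; existence CERTIFIED by the union bound.


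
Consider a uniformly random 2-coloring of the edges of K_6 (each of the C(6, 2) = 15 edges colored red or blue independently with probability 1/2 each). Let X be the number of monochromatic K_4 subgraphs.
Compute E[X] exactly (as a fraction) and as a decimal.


Let X = Σ_S X_S over the C(6, 4) = 15 subsets S of size 4, where X_S = 1 if the K_4 on S is monochromatic.
For a fixed S, the K_4 on S has C(4, 2) = 6 edges. P[all 6 edges red] = (1/2)^6, and likewise for blue, so P[monochromatic] = 2·(1/2)^6 = 2^{1 − 6} = 1/32.
By linearity of expectation: E[X] = C(6, 4) · 2^{1 − 6} = 15 · 1/32 = 15/32.
Numerically: E[X] ≈ 0.469.

E[X] = C(6,4)·2^(1−C(4,2)) = 15/32 ≈ 0.469.


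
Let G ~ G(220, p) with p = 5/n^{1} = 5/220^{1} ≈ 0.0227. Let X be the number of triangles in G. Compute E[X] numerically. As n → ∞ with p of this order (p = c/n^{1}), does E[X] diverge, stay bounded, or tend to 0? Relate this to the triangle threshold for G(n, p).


Number of potential triangles: C(220, 3) = 1750540.
Each occurs with probability p³ ≈ (0.0227)³ ≈ 1.17393e-05.
By linearity: E[X] = C(220, 3)·p³ ≈ 1750540 · 1.17393e-05 ≈ 20.550.
Here α = 1, so p = 5/n is exactly at the triangle threshold p ~ 1/n. Asymptotically E[X] → c³/6 = 5³/6 = 125/6 ≈ 20.833, a bounded constant. In this regime the triangle count is asymptotically Poisson(c³/6).

E[X] ≈ 20.550; in regime p = Θ(1/n^{1}) E[X] stays bounded (at the triangle threshold p ~ 1/n).


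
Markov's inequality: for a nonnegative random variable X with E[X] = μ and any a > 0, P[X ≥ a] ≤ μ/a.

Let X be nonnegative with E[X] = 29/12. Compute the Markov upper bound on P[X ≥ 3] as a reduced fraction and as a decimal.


μ = E[X] = 29/12, a = 3.
Markov: P[X ≥ 3] ≤ μ/a = (29/12)/3 = 29/36.
Numerically: ≈ 0.805556.
(Since a = 3 > μ = 2.416667, the bound 29/36 is < 1 and informative.)

P[X ≥ 3] ≤ 29/36 ≈ 0.805556.


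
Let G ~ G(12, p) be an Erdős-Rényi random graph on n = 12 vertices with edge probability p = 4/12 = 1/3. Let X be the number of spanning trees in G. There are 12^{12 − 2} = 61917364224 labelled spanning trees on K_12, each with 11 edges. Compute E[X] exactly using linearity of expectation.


K_12 has 12^{12 − 2} = 61917364224 labelled spanning trees.
For each such spanning tree H, let X_H = 1 if all 11 edges of H are present in G. Then P[X_H = 1] = p^{11} = (1/3)^{11} = 1/177147.
By linearity: E[X] = Σ_H E[X_H] = 61917364224 · p^{11} = 61917364224 · 1/177147 = 1048576/3.
Numerically: E[X] ≈ 3.4953e+05.

E[X] = 61917364224 · (1/3)^{11} = 1048576/3 ≈ 3.4953e+05.


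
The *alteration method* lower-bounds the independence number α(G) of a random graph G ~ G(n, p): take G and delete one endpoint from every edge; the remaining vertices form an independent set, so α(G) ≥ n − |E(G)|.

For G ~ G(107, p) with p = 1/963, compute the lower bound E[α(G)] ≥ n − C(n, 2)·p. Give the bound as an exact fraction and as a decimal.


E[|E(G)|] = C(107, 2)·p = 5671 · (1/963) = 53/9.
E[α(G)] ≥ n − E[|E(G)|] = 107 − 53/9 = 910/9.
Numerically: ≈ 101.1111.
(This is only a lower bound; the true E[α(G)] may be larger.)

E[α(G)] ≥ 910/9 ≈ 101.1111.


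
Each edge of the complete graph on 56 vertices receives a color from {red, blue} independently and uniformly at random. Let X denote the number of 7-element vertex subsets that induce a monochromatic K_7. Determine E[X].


Let X = Σ_S X_S over the C(56, 7) = 231917400 subsets S of size 7, where X_S = 1 if the K_7 on S is monochromatic.
For a fixed S, the K_7 on S has C(7, 2) = 21 edges. P[all 21 edges red] = (1/2)^21, and likewise for blue, so P[monochromatic] = 2·(1/2)^21 = 2^{1 − 21} = 1/1048576.
By linearity: E[X] = C(56, 7) · 2^{1 − 21} = 231917400 · 1/1048576 = 28989675/131072.
Numerically: E[X] ≈ 221.174.

E[X] = C(56,7)·2^(1−C(7,2)) = 28989675/131072 ≈ 221.174.


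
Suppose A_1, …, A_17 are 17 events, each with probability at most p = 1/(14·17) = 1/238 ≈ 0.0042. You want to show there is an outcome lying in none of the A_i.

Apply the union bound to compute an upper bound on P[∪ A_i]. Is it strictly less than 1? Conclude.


Union bound: P[∪_{i=1}^{17} A_i] ≤ Σ_i P[A_i] ≤ 17·p = 17·(1/238) = 1/14.
Numerically: 1/14 ≈ 0.0714.
Is 1/14 < 1? YES.
Since P[∪ A_i] ≤ 1/14 < 1, the complement has P[∩ A_i^c] ≥ 1 − 1/14 = 13/14 > 0, so some outcome avoids every A_i.

17·p = 1/14 ≈ 0.0714; existence CERTIFIED by the union bound.


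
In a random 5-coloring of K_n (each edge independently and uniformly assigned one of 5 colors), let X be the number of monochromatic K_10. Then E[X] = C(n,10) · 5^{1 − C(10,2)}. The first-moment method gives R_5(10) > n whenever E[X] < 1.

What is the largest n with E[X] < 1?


We need C(n, 10) · 5^{1 − 45} < 1, i.e. C(n, 10) < 5^{45 − 1} = 5684341886080801486968994140625.
Check values of n near the boundary:
  n = 5389: C(5389, 10) = 5645340767466558997768874792926; 5645340767466558997768874792926 < 5684341886080801486968994140625? YES
  n = 5390: C(5390, 10) = 5655833965919099070255434039753; 5655833965919099070255434039753 < 5684341886080801486968994140625? YES
  n = 5391: C(5391, 10) = 5666344714787188828795213697883; 5666344714787188828795213697883 < 5684341886080801486968994140625? YES
  n = 5392: C(5392, 10) = 5676873040158402483252283957448; 5676873040158402483252283957448 < 5684341886080801486968994140625? YES
  n = 5393: C(5393, 10) = 5687418968154238267170642278008; 5687418968154238267170642278008 < 5684341886080801486968994140625? NO
  n = 5394: C(5394, 10) = 5697982524930156243149785372878; 5697982524930156243149785372878 < 5684341886080801486968994140625? NO
The largest n with C(n, 10) < 5684341886080801486968994140625 is n = 5392 (where E[X] = 5676873040158402483252283957448/5684341886080801486968994140625 ≈ 0.998686). Hence R_5(10) > 5392, i.e. R_5(10) ≥ 5393.

Largest n = 5392; hence R_5(10) > 5392.


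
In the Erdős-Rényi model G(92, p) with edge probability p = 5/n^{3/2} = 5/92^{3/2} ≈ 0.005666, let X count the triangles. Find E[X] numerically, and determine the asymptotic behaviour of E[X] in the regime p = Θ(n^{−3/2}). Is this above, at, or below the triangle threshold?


Number of potential triangles: C(92, 3) = 125580.
Each occurs with probability p³ ≈ (0.005666)³ ≈ 1.819134e-07.
By linearity: E[X] = C(92, 3)·p³ ≈ 125580 · 1.819134e-07 ≈ 0.0228.
Since α = 3/2 > 1, p = c/n^{3/2} = o(1/n) is below the triangle threshold p ~ 1/n. Asymptotically E[X] ~ (c³/6)·n^{3(1−α)} = (5³/6)·n^{-1.5} → 0, so by Markov's inequality G has no triangles w.h.p.

E[X] ≈ 0.0228; in regime p = Θ(1/n^{3/2}) E[X] tends to 0 (below the triangle threshold p ~ 1/n).


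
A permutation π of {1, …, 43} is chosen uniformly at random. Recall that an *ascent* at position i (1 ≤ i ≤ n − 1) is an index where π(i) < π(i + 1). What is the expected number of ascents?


Write X = Σ X_I over i = 1, …, 42, with X_I the indicator of one ascent.
There are 42 indicators.
For each fixed i, the pair (π(i), π(i+1)) is a uniformly random ordered pair of distinct values from {1, …, 43}; by symmetry P[π(i) < π(i+1)] = 1/2.
By linearity: E[X] = 42 · (1/2) = (43 − 1) · (1/2) = 21 ≈ 21.00000.

E[X] = 21 = 21.00000.


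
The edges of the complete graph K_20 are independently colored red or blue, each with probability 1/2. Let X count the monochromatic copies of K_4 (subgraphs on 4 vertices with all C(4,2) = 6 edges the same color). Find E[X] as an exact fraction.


Let X = Σ_S X_S over the C(20, 4) = 4845 subsets S of size 4, where X_S = 1 if the K_4 on S is monochromatic.
For a fixed S, the K_4 on S has C(4, 2) = 6 edges. P[all 6 edges red] = (1/2)^6, and likewise for blue, so P[monochromatic] = 2·(1/2)^6 = 2^{1 − 6} = 1/32.
Summing: E[X] = C(20, 4) · 2^{1 − 6} = 4845 · 1/32 = 4845/32.
Numerically: E[X] ≈ 151.40625.

E[X] = C(20,4)·2^(1−C(4,2)) = 4845/32 ≈ 151.40625.


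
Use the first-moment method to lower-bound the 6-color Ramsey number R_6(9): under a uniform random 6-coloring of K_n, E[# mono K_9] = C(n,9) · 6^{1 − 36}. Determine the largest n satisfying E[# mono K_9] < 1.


We need C(n, 9) · 6^{1 − 36} < 1, i.e. C(n, 9) < 6^{36 − 1} = 1719070799748422591028658176.
Check values of n near the boundary:
  n = 4402: C(4402, 9) = 1696419745356657449393393700; 1696419745356657449393393700 < 1719070799748422591028658176? YES
  n = 4403: C(4403, 9) = 1699894433046281918452233150; 1699894433046281918452233150 < 1719070799748422591028658176? YES
  n = 4404: C(4404, 9) = 1703375445537161676647015880; 1703375445537161676647015880 < 1719070799748422591028658176? YES
  n = 4405: C(4405, 9) = 1706862792900636302463627150; 1706862792900636302463627150 < 1719070799748422591028658176? YES
  n = 4406: C(4406, 9) = 1710356485221788389505285700; 1710356485221788389505285700 < 1719070799748422591028658176? YES
  n = 4407: C(4407, 9) = 1713856532599459170657070050; 1713856532599459170657070050 < 1719070799748422591028658176? YES
  n = 4408: C(4408, 9) = 1717362945146264156457459600; 1717362945146264156457459600 < 1719070799748422591028658176? YES
  n = 4409: C(4409, 9) = 1720875732988608787686577131; 1720875732988608787686577131 < 1719070799748422591028658176? NO
  n = 4410: C(4410, 9) = 1724394906266704102180823710; 1724394906266704102180823710 < 1719070799748422591028658176? NO
  n = 4411: C(4411, 9) = 1727920475134582415883601405; 1727920475134582415883601405 < 1719070799748422591028658176? NO
The largest n with C(n, 9) < 1719070799748422591028658176 is n = 4408 (where E[X] = 35778394690547169926197075/35813974994758803979763712 ≈ 0.99901). Hence R_6(9) > 4408, i.e. R_6(9) ≥ 4409.

Largest n = 4408; hence R_6(9) > 4408.


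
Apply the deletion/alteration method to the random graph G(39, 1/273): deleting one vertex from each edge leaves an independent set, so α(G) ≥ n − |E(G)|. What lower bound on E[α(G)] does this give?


E[|E(G)|] = C(39, 2)·p = 741 · (1/273) = 19/7.
E[α(G)] ≥ n − E[|E(G)|] = 39 − 19/7 = 254/7.
Numerically: ≈ 36.286.
(This is only a lower bound; the true E[α(G)] may be larger.)

E[α(G)] ≥ 254/7 ≈ 36.286.


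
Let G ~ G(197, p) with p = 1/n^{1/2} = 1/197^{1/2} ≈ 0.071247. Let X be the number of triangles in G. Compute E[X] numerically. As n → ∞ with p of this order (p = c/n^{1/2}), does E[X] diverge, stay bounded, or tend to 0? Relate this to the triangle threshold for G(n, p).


Number of potential triangles: C(197, 3) = 1254890.
Each occurs with probability p³ ≈ (0.071247)³ ≈ 3.61660152e-04.
By linearity: E[X] = C(197, 3)·p³ ≈ 1254890 · 3.61660152e-04 ≈ 453.843708.
Since α = 1/2 < 1, p = c/n^{1/2} ≫ 1/n is above the triangle threshold p ~ 1/n. Asymptotically E[X] ~ (c³/6)·n^{3(1−α)} = (1³/6)·n^{1.5} → ∞; triangles are abundant w.h.p.

E[X] ≈ 453.843708; in regime p = Θ(1/n^{1/2}) E[X] diverges (above the triangle threshold p ~ 1/n).


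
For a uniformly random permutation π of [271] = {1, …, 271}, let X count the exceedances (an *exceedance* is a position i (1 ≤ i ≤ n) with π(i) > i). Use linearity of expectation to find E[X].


Write X = Σ_{i=1}^{271} X_i, where X_i = 1_{π(i) > i}.
For each fixed i, π(i) is uniform over {1, …, 271} (marginal of a uniform permutation), so P[π(i) > i] = (n − i)/n. Summing: Σ_{i=1}^{271} (n − i)/n = (0 + 1 + … + 270)/271 = 271(271 − 1)/(2·271) = (271 − 1)/2.
Hence E[X] = Σ_{i=1}^{271} (271 − i)/271 = 135 ≈ 135.00000.

E[X] = 135 = 135.00000.


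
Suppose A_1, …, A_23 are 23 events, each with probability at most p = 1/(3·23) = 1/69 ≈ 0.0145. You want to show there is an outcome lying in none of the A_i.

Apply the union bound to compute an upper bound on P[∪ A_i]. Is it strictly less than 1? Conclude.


Union bound: P[∪_{i=1}^{23} A_i] ≤ Σ_i P[A_i] ≤ 23·p = 23·(1/69) = 1/3.
Numerically: 1/3 ≈ 0.3333.
Is 1/3 < 1? YES.
Since P[∪ A_i] ≤ 1/3 < 1, the complement has P[∩ A_i^c] ≥ 1 − 1/3 = 2/3 > 0, so some outcome avoids every A_i.

23·p = 1/3 ≈ 0.3333; existence CERTIFIED by the union bound.


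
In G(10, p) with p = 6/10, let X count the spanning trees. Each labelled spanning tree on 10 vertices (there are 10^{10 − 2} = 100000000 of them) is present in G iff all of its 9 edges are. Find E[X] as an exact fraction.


K_10 has 10^{10 − 2} = 100000000 labelled spanning trees.
For each such spanning tree H, let X_H = 1 if all 9 edges of H are present in G. Then P[X_H = 1] = p^{9} = (3/5)^{9} = 19683/1953125.
Summing the indicators: E[X] = Σ_H E[X_H] = 100000000 · p^{9} = 100000000 · 19683/1953125 = 5038848/5.
Numerically: E[X] ≈ 1.008e+06.

E[X] = 100000000 · (3/5)^{9} = 5038848/5 ≈ 1.008e+06.


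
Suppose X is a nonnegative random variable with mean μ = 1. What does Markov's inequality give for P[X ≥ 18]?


μ = E[X] = 1, a = 18.
Markov: P[X ≥ 18] ≤ μ/a = (1)/18 = 1/18.
Numerically: ≈ 0.056.
(Since a = 18 > μ = 1.000, the bound 1/18 is < 1 and informative.)

P[X ≥ 18] ≤ 1/18 ≈ 0.056.


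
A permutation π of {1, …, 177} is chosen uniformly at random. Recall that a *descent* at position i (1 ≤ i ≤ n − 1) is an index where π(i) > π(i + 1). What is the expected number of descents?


Write X = Σ X_I over i = 1, …, 176, with X_I the indicator of one descent.
There are 176 indicators.
For each fixed i, the pair (π(i), π(i+1)) is a uniformly random ordered pair of distinct values from {1, …, 177}; by symmetry P[π(i) > π(i+1)] = 1/2.
By linearity: E[X] = 176 · (1/2) = (177 − 1) · (1/2) = 88 ≈ 88.00000.

E[X] = 88 = 88.00000.


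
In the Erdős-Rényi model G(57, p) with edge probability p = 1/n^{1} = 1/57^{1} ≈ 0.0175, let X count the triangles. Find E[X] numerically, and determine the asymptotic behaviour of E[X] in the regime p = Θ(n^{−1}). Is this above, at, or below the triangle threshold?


Number of potential triangles: C(57, 3) = 29260.
Each occurs with probability p³ ≈ (0.0175)³ ≈ 5.39977e-06.
By linearity: E[X] = C(57, 3)·p³ ≈ 29260 · 5.39977e-06 ≈ 0.158.
Here α = 1, so p = 1/n is exactly at the triangle threshold p ~ 1/n. Asymptotically E[X] → c³/6 = 1³/6 = 1/6 ≈ 0.167, a bounded constant. In this regime the triangle count is asymptotically Poisson(c³/6).

E[X] ≈ 0.158; in regime p = Θ(1/n^{1}) E[X] stays bounded (at the triangle threshold p ~ 1/n).


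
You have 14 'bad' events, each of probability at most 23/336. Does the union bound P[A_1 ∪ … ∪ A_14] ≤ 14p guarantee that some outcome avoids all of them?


Union bound: P[∪_{i=1}^{14} A_i] ≤ Σ_i P[A_i] ≤ 14·p = 14·(23/336) = 23/24.
Numerically: 23/24 ≈ 0.958.
Is 23/24 < 1? YES.
Since P[∪ A_i] ≤ 23/24 < 1, the complement has P[∩ A_i^c] ≥ 1 − 23/24 = 1/24 > 0, so some outcome avoids every A_i.

14·p = 23/24 ≈ 0.958; existence CERTIFIED by the union bound.


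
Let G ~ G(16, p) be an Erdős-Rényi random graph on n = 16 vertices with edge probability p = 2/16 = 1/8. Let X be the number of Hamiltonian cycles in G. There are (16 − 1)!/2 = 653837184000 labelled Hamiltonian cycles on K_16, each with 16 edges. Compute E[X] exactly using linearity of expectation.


K_16 has (16 − 1)!/2 = 653837184000 labelled Hamiltonian cycles.
For each such Hamiltonian cycle H, let X_H = 1 if all 16 edges of H are present in G. Then P[X_H = 1] = p^{16} = (1/8)^{16} = 1/281474976710656.
Summing the indicators: E[X] = Σ_H E[X_H] = 653837184000 · p^{16} = 653837184000 · 1/281474976710656 = 638512875/274877906944.
Numerically: E[X] ≈ 0.002323.

E[X] = 653837184000 · (1/8)^{16} = 638512875/274877906944 ≈ 0.002323.


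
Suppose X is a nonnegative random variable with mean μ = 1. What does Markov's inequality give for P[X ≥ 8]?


μ = E[X] = 1, a = 8.
Markov: P[X ≥ 8] ≤ μ/a = (1)/8 = 1/8.
Numerically: ≈ 0.1250.
(Since a = 8 > μ = 1.0000, the bound 1/8 is < 1 and informative.)

P[X ≥ 8] ≤ 1/8 ≈ 0.1250.


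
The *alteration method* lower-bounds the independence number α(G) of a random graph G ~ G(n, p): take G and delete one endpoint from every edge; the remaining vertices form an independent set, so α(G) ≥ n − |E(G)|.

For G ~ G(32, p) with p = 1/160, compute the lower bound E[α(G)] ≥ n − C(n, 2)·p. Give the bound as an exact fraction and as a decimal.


E[|E(G)|] = C(32, 2)·p = 496 · (1/160) = 31/10.
E[α(G)] ≥ n − E[|E(G)|] = 32 − 31/10 = 289/10.
Numerically: ≈ 28.900.
(This is only a lower bound; the true E[α(G)] may be larger.)

E[α(G)] ≥ 289/10 ≈ 28.900.


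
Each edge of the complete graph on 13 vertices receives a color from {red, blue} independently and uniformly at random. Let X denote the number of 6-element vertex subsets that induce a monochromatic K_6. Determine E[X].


Let X = Σ_S X_S over the C(13, 6) = 1716 subsets S of size 6, where X_S = 1 if the K_6 on S is monochromatic.
For a fixed S, the K_6 on S has C(6, 2) = 15 edges. P[all 15 edges red] = (1/2)^15, and likewise for blue, so P[monochromatic] = 2·(1/2)^15 = 2^{1 − 15} = 1/16384.
By linearity of expectation: E[X] = C(13, 6) · 2^{1 − 15} = 1716 · 1/16384 = 429/4096.
Numerically: E[X] ≈ 0.104736.

E[X] = C(13,6)·2^(1−C(6,2)) = 429/4096 ≈ 0.104736.


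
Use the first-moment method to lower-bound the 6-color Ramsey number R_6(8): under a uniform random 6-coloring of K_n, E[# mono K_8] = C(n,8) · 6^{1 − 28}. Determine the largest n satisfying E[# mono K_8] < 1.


We need C(n, 8) · 6^{1 − 28} < 1, i.e. C(n, 8) < 6^{28 − 1} = 1023490369077469249536.
Check values of n near the boundary:
  n = 1590: C(1590, 8) = 995397314198933813310; 995397314198933813310 < 1023490369077469249536? YES
  n = 1591: C(1591, 8) = 1000427749141189953870; 1000427749141189953870 < 1023490369077469249536? YES
  n = 1592: C(1592, 8) = 1005480414540892933435; 1005480414540892933435 < 1023490369077469249536? YES
  n = 1593: C(1593, 8) = 1010555394551193970323; 1010555394551193970323 < 1023490369077469249536? YES
  n = 1594: C(1594, 8) = 1015652773590544255167; 1015652773590544255167 < 1023490369077469249536? YES
  n = 1595: C(1595, 8) = 1020772636343363633895; 1020772636343363633895 < 1023490369077469249536? YES
  n = 1596: C(1596, 8) = 1025915067760710553965; 1025915067760710553965 < 1023490369077469249536? NO
  n = 1597: C(1597, 8) = 1031080153060953275445; 1031080153060953275445 < 1023490369077469249536? NO
  n = 1598: C(1598, 8) = 1036267977730442348529; 1036267977730442348529 < 1023490369077469249536? NO
The largest n with C(n, 8) < 1023490369077469249536 is n = 1595 (where E[X] = 113419181815929292655/113721152119718805504 ≈ 0.9973446). Hence R_6(8) > 1595, i.e. R_6(8) ≥ 1596.

Largest n = 1595; hence R_6(8) > 1595.


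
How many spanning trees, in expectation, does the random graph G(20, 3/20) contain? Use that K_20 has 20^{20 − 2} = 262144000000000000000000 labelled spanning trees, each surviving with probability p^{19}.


K_20 has 20^{20 − 2} = 262144000000000000000000 labelled spanning trees.
For each such spanning tree H, let X_H = 1 if all 19 edges of H are present in G. Then P[X_H = 1] = p^{19} = (3/20)^{19} = 1162261467/5242880000000000000000000.
By linearity of expectation: E[X] = Σ_H E[X_H] = 262144000000000000000000 · p^{19} = 262144000000000000000000 · 1162261467/5242880000000000000000000 = 1162261467/20.
Numerically: E[X] ≈ 5.81131e+07.

E[X] = 262144000000000000000000 · (3/20)^{19} = 1162261467/20 ≈ 5.81131e+07.


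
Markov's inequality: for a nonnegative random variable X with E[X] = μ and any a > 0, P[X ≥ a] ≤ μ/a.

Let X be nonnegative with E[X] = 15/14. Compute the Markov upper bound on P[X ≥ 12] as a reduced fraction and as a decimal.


μ = E[X] = 15/14, a = 12.
Markov: P[X ≥ 12] ≤ μ/a = (15/14)/12 = 5/56.
Numerically: ≈ 0.08929.
(Since a = 12 > μ = 1.07143, the bound 5/56 is < 1 and informative.)

P[X ≥ 12] ≤ 5/56 ≈ 0.08929.


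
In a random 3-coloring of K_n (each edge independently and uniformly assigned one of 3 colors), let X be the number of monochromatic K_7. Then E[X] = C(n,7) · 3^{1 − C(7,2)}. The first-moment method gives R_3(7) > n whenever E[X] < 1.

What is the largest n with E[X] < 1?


We need C(n, 7) · 3^{1 − 21} < 1, i.e. C(n, 7) < 3^{21 − 1} = 3486784401.
Check values of n near the boundary:
  n = 76: C(76, 7) = 2186189400; 2186189400 < 3486784401? YES
  n = 77: C(77, 7) = 2404808340; 2404808340 < 3486784401? YES
  n = 78: C(78, 7) = 2641902120; 2641902120 < 3486784401? YES
  n = 79: C(79, 7) = 2898753715; 2898753715 < 3486784401? YES
  n = 80: C(80, 7) = 3176716400; 3176716400 < 3486784401? YES
  n = 81: C(81, 7) = 3477216600; 3477216600 < 3486784401? YES
  n = 82: C(82, 7) = 3801756816; 3801756816 < 3486784401? NO
  n = 83: C(83, 7) = 4151918628; 4151918628 < 3486784401? NO
  n = 84: C(84, 7) = 4529365776; 4529365776 < 3486784401? NO
The largest n with C(n, 7) < 3486784401 is n = 81 (where E[X] = 42928600/43046721 ≈ 0.997256). Hence R_3(7) > 81, i.e. R_3(7) ≥ 82.

Largest n = 81; hence R_3(7) > 81.


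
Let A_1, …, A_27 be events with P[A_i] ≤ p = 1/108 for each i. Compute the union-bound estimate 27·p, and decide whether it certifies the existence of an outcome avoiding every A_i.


Union bound: P[∪_{i=1}^{27} A_i] ≤ Σ_i P[A_i] ≤ 27·p = 27·(1/108) = 1/4.
Numerically: 1/4 ≈ 0.25000.
Is 1/4 < 1? YES.
Since P[∪ A_i] ≤ 1/4 < 1, the complement has P[∩ A_i^c] ≥ 1 − 1/4 = 3/4 > 0, so some outcome avoids every A_i.

27·p = 1/4 ≈ 0.25000; existence CERTIFIED by the union bound.


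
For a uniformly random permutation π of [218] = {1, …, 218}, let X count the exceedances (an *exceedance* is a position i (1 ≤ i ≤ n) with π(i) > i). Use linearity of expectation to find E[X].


Write X = Σ_{i=1}^{218} X_i, where X_i = 1_{π(i) > i}.
For each fixed i, π(i) is uniform over {1, …, 218} (marginal of a uniform permutation), so P[π(i) > i] = (n − i)/n. Summing: Σ_{i=1}^{218} (n − i)/n = (0 + 1 + … + 217)/218 = 218(218 − 1)/(2·218) = (218 − 1)/2.
Hence E[X] = Σ_{i=1}^{218} (218 − i)/218 = 217/2 ≈ 108.500.

E[X] = 217/2 = 108.500.


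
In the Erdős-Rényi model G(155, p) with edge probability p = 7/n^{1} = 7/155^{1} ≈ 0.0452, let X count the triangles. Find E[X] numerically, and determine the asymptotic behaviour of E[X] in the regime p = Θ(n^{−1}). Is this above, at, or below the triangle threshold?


Number of potential triangles: C(155, 3) = 608685.
Each occurs with probability p³ ≈ (0.0452)³ ≈ 9.21084e-05.
By linearity: E[X] = C(155, 3)·p³ ≈ 608685 · 9.21084e-05 ≈ 56.065.
Here α = 1, so p = 7/n is exactly at the triangle threshold p ~ 1/n. Asymptotically E[X] → c³/6 = 7³/6 = 343/6 ≈ 57.167, a bounded constant. In this regime the triangle count is asymptotically Poisson(c³/6).

E[X] ≈ 56.065; in regime p = Θ(1/n^{1}) E[X] stays bounded (at the triangle threshold p ~ 1/n).


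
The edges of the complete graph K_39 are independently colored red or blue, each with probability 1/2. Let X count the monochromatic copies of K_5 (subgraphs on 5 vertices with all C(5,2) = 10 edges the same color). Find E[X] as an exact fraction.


Let X = Σ_S X_S over the C(39, 5) = 575757 subsets S of size 5, where X_S = 1 if the K_5 on S is monochromatic.
For a fixed S, the K_5 on S has C(5, 2) = 10 edges. P[all 10 edges red] = (1/2)^10, and likewise for blue, so P[monochromatic] = 2·(1/2)^10 = 2^{1 − 10} = 1/512.
By linearity: E[X] = C(39, 5) · 2^{1 − 10} = 575757 · 1/512 = 575757/512.
Numerically: E[X] ≈ 1124.5254.

E[X] = C(39,5)·2^(1−C(5,2)) = 575757/512 ≈ 1124.5254.


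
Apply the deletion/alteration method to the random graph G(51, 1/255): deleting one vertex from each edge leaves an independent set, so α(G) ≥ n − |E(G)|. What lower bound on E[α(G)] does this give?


E[|E(G)|] = C(51, 2)·p = 1275 · (1/255) = 5.
E[α(G)] ≥ n − E[|E(G)|] = 51 − 5 = 46.
Numerically: ≈ 46.000000.
(This is only a lower bound; the true E[α(G)] may be larger.)

E[α(G)] ≥ 46 ≈ 46.000000.


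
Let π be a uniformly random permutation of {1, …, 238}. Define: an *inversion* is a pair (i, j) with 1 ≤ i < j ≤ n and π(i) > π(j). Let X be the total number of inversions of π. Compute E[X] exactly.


Write X = Σ X_I over the C(238, 2) = 28203 pairs i < j, with X_I the indicator of one inversion.
There are 28203 indicators.
For each fixed pair i < j, the values π(i) and π(j) are two distinct elements of {1, …, 238} in uniformly random order; by symmetry P[π(i) > π(j)] = 1/2.
By linearity: E[X] = 28203 · (1/2) = C(238, 2) · (1/2) = 28203/2 = 28203/2 ≈ 14101.50000.

E[X] = 28203/2 = 14101.50000.


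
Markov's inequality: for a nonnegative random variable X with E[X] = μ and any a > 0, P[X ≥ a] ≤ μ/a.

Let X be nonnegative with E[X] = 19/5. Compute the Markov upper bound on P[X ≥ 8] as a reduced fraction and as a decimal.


μ = E[X] = 19/5, a = 8.
Markov: P[X ≥ 8] ≤ μ/a = (19/5)/8 = 19/40.
Numerically: ≈ 0.4750.
(Since a = 8 > μ = 3.8000, the bound 19/40 is < 1 and informative.)

P[X ≥ 8] ≤ 19/40 ≈ 0.4750.


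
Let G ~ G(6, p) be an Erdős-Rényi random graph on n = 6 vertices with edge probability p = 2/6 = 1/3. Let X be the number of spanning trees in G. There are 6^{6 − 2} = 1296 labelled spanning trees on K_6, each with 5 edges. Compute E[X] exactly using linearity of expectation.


K_6 has 6^{6 − 2} = 1296 labelled spanning trees.
For each such spanning tree H, let X_H = 1 if all 5 edges of H are present in G. Then P[X_H = 1] = p^{5} = (1/3)^{5} = 1/243.
By linearity: E[X] = Σ_H E[X_H] = 1296 · p^{5} = 1296 · 1/243 = 16/3.
Numerically: E[X] ≈ 5.33333.

E[X] = 1296 · (1/3)^{5} = 16/3 ≈ 5.33333.


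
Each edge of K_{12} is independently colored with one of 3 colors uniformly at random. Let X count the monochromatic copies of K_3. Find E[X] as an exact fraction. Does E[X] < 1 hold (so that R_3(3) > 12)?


E[X] = C(12, 3) · 3^{1 − 3} = 220 · 3^{−2} = 220/9.
As a reduced fraction: E[X] = 220/9 ≈ 24.444.
Is E[X] < 1? NO.
Since E[X] ≥ 1, the first-moment bound is inconclusive at n = 12; it does NOT by itself certify R_3(3) > 12.

E[X] = 220/9 ≈ 24.444; E[X] ≥ 1; first-moment method inconclusive here.


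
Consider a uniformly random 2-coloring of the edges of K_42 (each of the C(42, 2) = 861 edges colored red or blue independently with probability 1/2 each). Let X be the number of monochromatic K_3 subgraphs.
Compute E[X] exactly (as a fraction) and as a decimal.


Let X = Σ_S X_S over the C(42, 3) = 11480 subsets S of size 3, where X_S = 1 if the K_3 on S is monochromatic.
For a fixed S, the K_3 on S has C(3, 2) = 3 edges. P[all 3 edges red] = (1/2)^3, and likewise for blue, so P[monochromatic] = 2·(1/2)^3 = 2^{1 − 3} = 1/4.
By linearity: E[X] = C(42, 3) · 2^{1 − 3} = 11480 · 1/4 = 2870.
Numerically: E[X] ≈ 2870.000.

E[X] = C(42,3)·2^(1−C(3,2)) = 2870 ≈ 2870.000.


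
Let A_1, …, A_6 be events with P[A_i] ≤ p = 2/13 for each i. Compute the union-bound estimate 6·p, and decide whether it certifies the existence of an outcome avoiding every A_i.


Union bound: P[∪_{i=1}^{6} A_i] ≤ Σ_i P[A_i] ≤ 6·p = 6·(2/13) = 12/13.
Numerically: 12/13 ≈ 0.923077.
Is 12/13 < 1? YES.
Since P[∪ A_i] ≤ 12/13 < 1, the complement has P[∩ A_i^c] ≥ 1 − 12/13 = 1/13 > 0, so some outcome avoids every A_i.

6·p = 12/13 ≈ 0.923077; existence CERTIFIED by the union bound.


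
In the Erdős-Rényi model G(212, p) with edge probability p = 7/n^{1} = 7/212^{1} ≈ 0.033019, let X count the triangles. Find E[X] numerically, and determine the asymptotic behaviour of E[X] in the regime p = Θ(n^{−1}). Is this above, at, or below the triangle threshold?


Number of potential triangles: C(212, 3) = 1565620.
Each occurs with probability p³ ≈ (0.033019)³ ≈ 3.5998677e-05.
By linearity: E[X] = C(212, 3)·p³ ≈ 1565620 · 3.5998677e-05 ≈ 56.36025.
Here α = 1, so p = 7/n is exactly at the triangle threshold p ~ 1/n. Asymptotically E[X] → c³/6 = 7³/6 = 343/6 ≈ 57.16667, a bounded constant. In this regime the triangle count is asymptotically Poisson(c³/6).

E[X] ≈ 56.36025; in regime p = Θ(1/n^{1}) E[X] stays bounded (at the triangle threshold p ~ 1/n).


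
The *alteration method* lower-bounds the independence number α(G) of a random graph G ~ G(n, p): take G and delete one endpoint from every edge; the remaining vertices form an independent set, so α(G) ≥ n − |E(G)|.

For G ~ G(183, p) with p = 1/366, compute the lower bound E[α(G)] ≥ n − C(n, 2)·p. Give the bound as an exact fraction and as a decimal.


E[|E(G)|] = C(183, 2)·p = 16653 · (1/366) = 91/2.
E[α(G)] ≥ n − E[|E(G)|] = 183 − 91/2 = 275/2.
Numerically: ≈ 137.50000.
(This is only a lower bound; the true E[α(G)] may be larger.)

E[α(G)] ≥ 275/2 ≈ 137.50000.


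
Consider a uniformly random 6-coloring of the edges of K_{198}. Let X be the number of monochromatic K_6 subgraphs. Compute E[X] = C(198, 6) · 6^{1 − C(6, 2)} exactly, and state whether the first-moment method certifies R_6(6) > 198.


E[X] = C(198, 6) · 6^{1 − 15} = 77526225777 · 6^{−14} = 77526225777/78364164096.
As a reduced fraction: E[X] = 25842075259/26121388032 ≈ 0.9893071.
Is E[X] < 1? YES.
Since E[X] < 1, there exists a 6-coloring of K_{198} with no monochromatic K_6; hence R_6(6) > 198.

E[X] = 25842075259/26121388032 ≈ 0.9893071; E[X] < 1, so R_6(6) > 198.


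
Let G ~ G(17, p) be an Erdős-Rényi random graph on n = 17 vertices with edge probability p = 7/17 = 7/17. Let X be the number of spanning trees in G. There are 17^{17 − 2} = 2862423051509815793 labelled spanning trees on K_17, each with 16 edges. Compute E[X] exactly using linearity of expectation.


K_17 has 17^{17 − 2} = 2862423051509815793 labelled spanning trees.
For each such spanning tree H, let X_H = 1 if all 16 edges of H are present in G. Then P[X_H = 1] = p^{16} = (7/17)^{16} = 33232930569601/48661191875666868481.
By linearity of expectation: E[X] = Σ_H E[X_H] = 2862423051509815793 · p^{16} = 2862423051509815793 · 33232930569601/48661191875666868481 = 33232930569601/17.
Numerically: E[X] ≈ 1.95488e+12.

E[X] = 2862423051509815793 · (7/17)^{16} = 33232930569601/17 ≈ 1.95488e+12.


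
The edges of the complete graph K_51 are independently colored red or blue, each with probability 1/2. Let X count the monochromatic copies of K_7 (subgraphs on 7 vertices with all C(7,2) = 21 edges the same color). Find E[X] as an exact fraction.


Let X = Σ_S X_S over the C(51, 7) = 115775100 subsets S of size 7, where X_S = 1 if the K_7 on S is monochromatic.
For a fixed S, the K_7 on S has C(7, 2) = 21 edges. P[all 21 edges red] = (1/2)^21, and likewise for blue, so P[monochromatic] = 2·(1/2)^21 = 2^{1 − 21} = 1/1048576.
Summing: E[X] = C(51, 7) · 2^{1 − 21} = 115775100 · 1/1048576 = 28943775/262144.
Numerically: E[X] ≈ 110.411739.

E[X] = C(51,7)·2^(1−C(7,2)) = 28943775/262144 ≈ 110.411739.


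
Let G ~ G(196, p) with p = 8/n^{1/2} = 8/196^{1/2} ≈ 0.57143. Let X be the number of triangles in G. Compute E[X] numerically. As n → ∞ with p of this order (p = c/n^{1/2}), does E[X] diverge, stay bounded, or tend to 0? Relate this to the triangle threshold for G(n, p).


Number of potential triangles: C(196, 3) = 1235780.
Each occurs with probability p³ ≈ (0.57143)³ ≈ 1.8658892e-01.
By linearity: E[X] = C(196, 3)·p³ ≈ 1235780 · 1.8658892e-01 ≈ 230582.85714.
Since α = 1/2 < 1, p = c/n^{1/2} ≫ 1/n is above the triangle threshold p ~ 1/n. Asymptotically E[X] ~ (c³/6)·n^{3(1−α)} = (8³/6)·n^{1.5} → ∞; triangles are abundant w.h.p.

E[X] ≈ 230582.85714; in regime p = Θ(1/n^{1/2}) E[X] diverges (above the triangle threshold p ~ 1/n).


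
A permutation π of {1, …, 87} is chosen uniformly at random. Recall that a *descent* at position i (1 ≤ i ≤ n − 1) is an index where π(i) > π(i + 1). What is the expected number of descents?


Write X = Σ X_I over i = 1, …, 86, with X_I the indicator of one descent.
There are 86 indicators.
For each fixed i, the pair (π(i), π(i+1)) is a uniformly random ordered pair of distinct values from {1, …, 87}; by symmetry P[π(i) > π(i+1)] = 1/2.
By linearity: E[X] = 86 · (1/2) = (87 − 1) · (1/2) = 43 ≈ 43.000.

E[X] = 43 = 43.000.


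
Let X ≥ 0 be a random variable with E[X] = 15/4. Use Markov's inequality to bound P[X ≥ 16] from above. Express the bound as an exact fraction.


μ = E[X] = 15/4, a = 16.
Markov: P[X ≥ 16] ≤ μ/a = (15/4)/16 = 15/64.
Numerically: ≈ 0.234375.
(Since a = 16 > μ = 3.750000, the bound 15/64 is < 1 and informative.)

P[X ≥ 16] ≤ 15/64 ≈ 0.234375.
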